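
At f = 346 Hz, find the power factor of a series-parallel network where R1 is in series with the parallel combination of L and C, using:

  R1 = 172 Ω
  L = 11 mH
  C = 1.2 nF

Step 1 — Angular frequency: ω = 2π·f = 2π·346 = 2174 rad/s.
Step 2 — Component impedances:
  R1: Z = R = 172 Ω
  L: Z = jωL = j·2174·0.011 = 0 + j23.91 Ω
  C: Z = 1/(jωC) = -j/(ω·C) = 0 - j3.833e+05 Ω
Step 3 — Parallel branch: L || C = 1/(1/L + 1/C) = 0 + j23.92 Ω.
Step 4 — Series with R1: Z_total = R1 + (L || C) = 172 + j23.92 Ω = 173.7∠7.9° Ω.
Step 5 — Power factor: PF = cos(φ) = Re(Z)/|Z| = 172/173.65 = 0.9905.
Step 6 — Type: Im(Z) = 23.92 ⇒ lagging (phase φ = 7.9°).

PF = 0.9905 (lagging, φ = 7.9°)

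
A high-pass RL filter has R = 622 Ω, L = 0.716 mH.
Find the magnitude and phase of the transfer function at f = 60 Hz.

Step 1 — Angular frequency: ω = 2π·60 = 377 rad/s.
Step 2 — Transfer function: H(jω) = jωL/(R + jωL).
Step 3 — Numerator jωL = j·0.2699; denominator R + jωL = 622 + j0.2699.
Step 4 — H = 1.883e-07 + j0.000434.
Step 5 — Magnitude: |H| = 0.000434 (-67.3 dB); phase: φ = 90.0°.

|H| = 0.000434 (-67.3 dB), φ = 90.0°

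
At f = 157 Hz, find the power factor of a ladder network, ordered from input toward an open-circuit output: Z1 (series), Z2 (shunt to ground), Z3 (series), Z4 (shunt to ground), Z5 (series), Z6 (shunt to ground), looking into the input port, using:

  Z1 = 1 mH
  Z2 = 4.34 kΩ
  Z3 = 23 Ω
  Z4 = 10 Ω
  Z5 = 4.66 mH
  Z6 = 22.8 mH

Step 1 — Angular frequency: ω = 2π·f = 2π·157 = 986.5 rad/s.
Step 2 — Component impedances:
  Z1: Z = jωL = j·986.5·0.001 = 0 + j0.9865 Ω
  Z2: Z = R = 4340 Ω
  Z3: Z = R = 23 Ω
  Z4: Z = R = 10 Ω
  Z5: Z = jωL = j·986.5·0.00466 = 0 + j4.597 Ω
  Z6: Z = jωL = j·986.5·0.0228 = 0 + j22.49 Ω
Step 3 — Ladder network (open output): work backward from the far end, alternating series and parallel combinations. Z_in = 31.57 + j4.188 Ω = 31.85∠7.6° Ω.
Step 4 — Power factor: PF = cos(φ) = Re(Z)/|Z| = 31.572/31.848 = 0.9913.
Step 5 — Type: Im(Z) = 4.188 ⇒ lagging (phase φ = 7.6°).

PF = 0.9913 (lagging, φ = 7.6°)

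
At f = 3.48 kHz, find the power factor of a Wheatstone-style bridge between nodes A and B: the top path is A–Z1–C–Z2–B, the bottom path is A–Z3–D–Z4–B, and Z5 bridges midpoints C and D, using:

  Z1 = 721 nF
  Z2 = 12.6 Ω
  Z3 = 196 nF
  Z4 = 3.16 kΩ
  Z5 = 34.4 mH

Step 1 — Angular frequency: ω = 2π·f = 2π·3480 = 2.187e+04 rad/s.
Step 2 — Component impedances:
  Z1: Z = 1/(jωC) = -j/(ω·C) = 0 - j63.43 Ω
  Z2: Z = R = 12.6 Ω
  Z3: Z = 1/(jωC) = -j/(ω·C) = 0 - j233.3 Ω
  Z4: Z = R = 3160 Ω
  Z5: Z = jωL = j·2.187e+04·0.0344 = 0 + j752.2 Ω
Step 3 — Bridge requires nodal analysis (the Z5 bridge couples midpoints C and D, so the two paths cannot be reduced to a simple series/parallel combination). Setting node B to ground and injecting 1 A at node A, the 3-node admittance system at A, C, D solves to V_A = Z_AB = 15.8 - j70.94 Ω = 72.68∠-77.4° Ω.
Step 4 — Power factor: PF = cos(φ) = Re(Z)/|Z| = 15.805/72.679 = 0.2175.
Step 5 — Type: Im(Z) = -70.94 ⇒ leading (phase φ = -77.4°).

PF = 0.2175 (leading, φ = -77.4°)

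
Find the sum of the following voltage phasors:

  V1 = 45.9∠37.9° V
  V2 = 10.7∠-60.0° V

Step 1 — Convert each phasor to rectangular form:
  V1 = 45.9·(cos(37.9°) + j·sin(37.9°)) = 36.22 + j28.2 V
  V2 = 10.7·(cos(-60.0°) + j·sin(-60.0°)) = 5.35 - j9.266 V
Step 2 — Sum components: V_total = 41.57 + j18.93 V.
Step 3 — Convert to polar: |V_total| = 45.68 V, ∠V_total = 24.5°.

V_total = 45.68∠24.5° V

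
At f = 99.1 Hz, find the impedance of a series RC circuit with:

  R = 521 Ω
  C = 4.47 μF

Step 1 — Angular frequency: ω = 2π·f = 2π·99.1 = 622.7 rad/s.
Step 2 — Component impedances:
  R: Z = R = 521 Ω
  C: Z = 1/(jωC) = -j/(ω·C) = 0 - j359.3 Ω
Step 3 — Series combination: Z_total = R + C = 521 - j359.3 Ω = 632.9∠-34.6° Ω.

Z = 521 - j359.3 Ω = 632.9∠-34.6° Ω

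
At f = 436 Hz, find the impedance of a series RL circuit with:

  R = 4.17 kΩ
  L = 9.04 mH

Step 1 — Angular frequency: ω = 2π·f = 2π·436 = 2739 rad/s.
Step 2 — Component impedances:
  R: Z = R = 4170 Ω
  L: Z = jωL = j·2739·0.00904 = 0 + j24.76 Ω
Step 3 — Series combination: Z_total = R + L = 4170 + j24.76 Ω = 4170∠0.3° Ω.

Z = 4170 + j24.76 Ω = 4170∠0.3° Ω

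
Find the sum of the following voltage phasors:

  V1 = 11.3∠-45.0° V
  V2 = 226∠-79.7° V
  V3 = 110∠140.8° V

Step 1 — Convert each phasor to rectangular form:
  V1 = 11.3·(cos(-45.0°) + j·sin(-45.0°)) = 7.99 - j7.99 V
  V2 = 226·(cos(-79.7°) + j·sin(-79.7°)) = 40.41 - j222.4 V
  V3 = 110·(cos(140.8°) + j·sin(140.8°)) = -85.24 + j69.52 V
Step 2 — Sum components: V_total = -36.84 - j160.8 V.
Step 3 — Convert to polar: |V_total| = 165 V, ∠V_total = -102.9°.

V_total = 165∠-102.9° V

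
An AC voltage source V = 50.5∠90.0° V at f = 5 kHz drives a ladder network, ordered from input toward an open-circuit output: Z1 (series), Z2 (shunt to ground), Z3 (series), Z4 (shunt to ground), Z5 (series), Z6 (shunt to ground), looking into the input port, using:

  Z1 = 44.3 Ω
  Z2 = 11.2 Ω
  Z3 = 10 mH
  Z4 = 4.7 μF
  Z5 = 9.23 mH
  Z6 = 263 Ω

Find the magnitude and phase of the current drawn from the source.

Step 1 — Angular frequency: ω = 2π·f = 2π·5000 = 3.142e+04 rad/s.
Step 2 — Component impedances:
  Z1: Z = R = 44.3 Ω
  Z2: Z = R = 11.2 Ω
  Z3: Z = jωL = j·3.142e+04·0.01 = 0 + j314.2 Ω
  Z4: Z = 1/(jωC) = -j/(ω·C) = 0 - j6.773 Ω
  Z5: Z = jωL = j·3.142e+04·0.00923 = 0 + j290 Ω
  Z6: Z = R = 263 Ω
Step 3 — Ladder network (open output): work backward from the far end, alternating series and parallel combinations. Z_in = 55.49 + j0.4077 Ω = 55.49∠0.4° Ω.
Step 4 — Source phasor: V = 50.5∠90.0° V = 0 + j50.5 V.
Step 5 — Ohm's law: I = V / Z_total = (0 + j50.5) / (55.49 + j0.4077) = 0.006687 + j0.9101 A.
Step 6 — Convert to polar: |I| = 0.9101 A, ∠I = 89.6°.

I = 0.9101∠89.6° A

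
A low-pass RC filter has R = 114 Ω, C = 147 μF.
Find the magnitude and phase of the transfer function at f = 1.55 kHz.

Step 1 — Angular frequency: ω = 2π·1550 = 9739 rad/s.
Step 2 — Transfer function: H(jω) = 1/(1 + jωRC).
Step 3 — Denominator: 1 + jωRC = 1 + j·9739·114·0.000147 = 1 + j163.2.
Step 4 — H = 3.754e-05 - j0.006127.
Step 5 — Magnitude: |H| = 0.006127 (-44.3 dB); phase: φ = -89.6°.

|H| = 0.006127 (-44.3 dB), φ = -89.6°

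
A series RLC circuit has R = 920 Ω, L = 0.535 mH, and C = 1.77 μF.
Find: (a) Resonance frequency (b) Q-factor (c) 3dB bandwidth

Step 1 — Resonance condition Im(Z)=0 gives ω₀ = 1/√(LC).
Step 2 — ω₀ = 1/√(0.000535·1.77e-06) = 3.25e+04 rad/s.
Step 3 — f₀ = ω₀/(2π) = 5172 Hz.
Step 4 — Series Q: Q = ω₀L/R = 3.25e+04·0.000535/920 = 0.0189.
Step 5 — 3dB bandwidth: Δω = ω₀/Q = 1.72e+06 rad/s; BW = Δω/(2π) = 2.737e+05 Hz.

(a) f₀ = 5172 Hz  (b) Q = 0.0189  (c) BW = 2.737e+05 Hz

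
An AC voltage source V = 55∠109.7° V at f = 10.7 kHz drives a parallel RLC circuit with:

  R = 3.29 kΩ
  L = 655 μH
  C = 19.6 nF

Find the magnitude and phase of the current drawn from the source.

Step 1 — Angular frequency: ω = 2π·f = 2π·1.07e+04 = 6.723e+04 rad/s.
Step 2 — Component impedances:
  R: Z = R = 3290 Ω
  L: Z = jωL = j·6.723e+04·0.000655 = 0 + j44.04 Ω
  C: Z = 1/(jωC) = -j/(ω·C) = 0 - j758.9 Ω
Step 3 — Parallel combination: 1/Z_total = 1/R + 1/L + 1/C; Z_total = 0.6641 + j46.74 Ω = 46.74∠89.2° Ω.
Step 4 — Source phasor: V = 55∠109.7° V = -18.54 + j51.78 V.
Step 5 — Ohm's law: I = V / Z_total = (-18.54 + j51.78) / (0.6641 + j46.74) = 1.102 + j0.4123 A.
Step 6 — Convert to polar: |I| = 1.177 A, ∠I = 20.5°.

I = 1.177∠20.5° A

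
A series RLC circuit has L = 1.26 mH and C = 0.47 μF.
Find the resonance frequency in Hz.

Step 1 — Resonance condition Im(Z)=0 gives ω₀ = 1/√(LC).
Step 2 — ω₀ = 1/√(0.00126·4.7e-07) = 4.109e+04 rad/s.
Step 3 — f₀ = ω₀/(2π) = 6540 Hz.

f₀ = 6540 Hz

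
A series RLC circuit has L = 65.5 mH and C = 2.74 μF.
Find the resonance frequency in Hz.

Step 1 — Resonance condition Im(Z)=0 gives ω₀ = 1/√(LC).
Step 2 — ω₀ = 1/√(0.0655·2.74e-06) = 2361 rad/s.
Step 3 — f₀ = ω₀/(2π) = 375.7 Hz.

f₀ = 375.7 Hz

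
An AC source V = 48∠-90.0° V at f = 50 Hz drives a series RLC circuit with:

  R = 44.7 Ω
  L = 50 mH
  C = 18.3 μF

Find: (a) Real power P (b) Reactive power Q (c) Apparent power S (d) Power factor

Step 1 — Angular frequency: ω = 2π·f = 2π·50 = 314.2 rad/s.
Step 2 — Component impedances:
  R: Z = R = 44.7 Ω
  L: Z = jωL = j·314.2·0.05 = 0 + j15.71 Ω
  C: Z = 1/(jωC) = -j/(ω·C) = 0 - j173.9 Ω
Step 3 — Series combination: Z_total = R + L + C = 44.7 - j158.2 Ω = 164.4∠-74.2° Ω.
Step 4 — Source phasor: V = 48∠-90.0° V = 0 - j48 V.
Step 5 — Current: I = V / Z = 0.2809 - j0.07936 A = 0.2919∠-15.8° A.
Step 6 — Complex power: S = V·I* = 3.809 - j13.48 VA.
Step 7 — Real power: P = Re(S) = 3.809 W.
Step 8 — Reactive power: Q = Im(S) = -13.48 VAR.
Step 9 — Apparent power: |S| = 14.01 VA.
Step 10 — Power factor: PF = P/|S| = 0.2719 (leading).

(a) P = 3.809 W  (b) Q = -13.48 VAR  (c) S = 14.01 VA  (d) PF = 0.2719 (leading)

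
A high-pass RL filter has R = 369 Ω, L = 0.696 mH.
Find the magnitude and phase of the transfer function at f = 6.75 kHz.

Step 1 — Angular frequency: ω = 2π·6750 = 4.241e+04 rad/s.
Step 2 — Transfer function: H(jω) = jωL/(R + jωL).
Step 3 — Numerator jωL = j·29.52; denominator R + jωL = 369 + j29.52.
Step 4 — H = 0.006359 + j0.07949.
Step 5 — Magnitude: |H| = 0.07974 (-22.0 dB); phase: φ = 85.4°.

|H| = 0.07974 (-22.0 dB), φ = 85.4°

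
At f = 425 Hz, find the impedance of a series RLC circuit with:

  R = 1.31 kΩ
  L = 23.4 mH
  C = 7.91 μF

Step 1 — Angular frequency: ω = 2π·f = 2π·425 = 2670 rad/s.
Step 2 — Component impedances:
  R: Z = R = 1310 Ω
  L: Z = jωL = j·2670·0.0234 = 0 + j62.49 Ω
  C: Z = 1/(jωC) = -j/(ω·C) = 0 - j47.34 Ω
Step 3 — Series combination: Z_total = R + L + C = 1310 + j15.14 Ω = 1310∠0.7° Ω.

Z = 1310 + j15.14 Ω = 1310∠0.7° Ω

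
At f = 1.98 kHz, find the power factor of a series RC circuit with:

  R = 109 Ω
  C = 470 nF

Step 1 — Angular frequency: ω = 2π·f = 2π·1980 = 1.244e+04 rad/s.
Step 2 — Component impedances:
  R: Z = R = 109 Ω
  C: Z = 1/(jωC) = -j/(ω·C) = 0 - j171 Ω
Step 3 — Series combination: Z_total = R + C = 109 - j171 Ω = 202.8∠-57.5° Ω.
Step 4 — Power factor: PF = cos(φ) = Re(Z)/|Z| = 109/202.8 = 0.5375.
Step 5 — Type: Im(Z) = -171 ⇒ leading (phase φ = -57.5°).

PF = 0.5375 (leading, φ = -57.5°)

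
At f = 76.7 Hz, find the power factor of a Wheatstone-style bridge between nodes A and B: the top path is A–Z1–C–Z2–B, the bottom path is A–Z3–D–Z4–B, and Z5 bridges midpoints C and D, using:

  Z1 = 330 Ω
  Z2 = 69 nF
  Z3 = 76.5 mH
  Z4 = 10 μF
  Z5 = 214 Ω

Step 1 — Angular frequency: ω = 2π·f = 2π·76.7 = 481.9 rad/s.
Step 2 — Component impedances:
  Z1: Z = R = 330 Ω
  Z2: Z = 1/(jωC) = -j/(ω·C) = 0 - j3.007e+04 Ω
  Z3: Z = jωL = j·481.9·0.0765 = 0 + j36.87 Ω
  Z4: Z = 1/(jωC) = -j/(ω·C) = 0 - j207.5 Ω
  Z5: Z = R = 214 Ω
Step 3 — Bridge requires nodal analysis (the Z5 bridge couples midpoints C and D, so the two paths cannot be reduced to a simple series/parallel combination). Setting node B to ground and injecting 1 A at node A, the 3-node admittance system at A, C, D solves to V_A = Z_AB = 2.48 - j169.6 Ω = 169.6∠-89.2° Ω.
Step 4 — Power factor: PF = cos(φ) = Re(Z)/|Z| = 2.48/169.6 = 0.01462.
Step 5 — Type: Im(Z) = -169.6 ⇒ leading (phase φ = -89.2°).

PF = 0.01462 (leading, φ = -89.2°)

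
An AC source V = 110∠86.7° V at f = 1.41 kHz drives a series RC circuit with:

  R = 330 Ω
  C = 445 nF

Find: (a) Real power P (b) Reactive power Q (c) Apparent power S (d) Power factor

Step 1 — Angular frequency: ω = 2π·f = 2π·1410 = 8859 rad/s.
Step 2 — Component impedances:
  R: Z = R = 330 Ω
  C: Z = 1/(jωC) = -j/(ω·C) = 0 - j253.7 Ω
Step 3 — Series combination: Z_total = R + C = 330 - j253.7 Ω = 416.2∠-37.5° Ω.
Step 4 — Source phasor: V = 110∠86.7° V = 6.332 + j109.8 V.
Step 5 — Current: I = V / Z = -0.1487 + j0.2185 A = 0.2643∠124.2° A.
Step 6 — Complex power: S = V·I* = 23.05 - j17.72 VA.
Step 7 — Real power: P = Re(S) = 23.05 W.
Step 8 — Reactive power: Q = Im(S) = -17.72 VAR.
Step 9 — Apparent power: |S| = 29.07 VA.
Step 10 — Power factor: PF = P/|S| = 0.7928 (leading).

(a) P = 23.05 W  (b) Q = -17.72 VAR  (c) S = 29.07 VA  (d) PF = 0.7928 (leading)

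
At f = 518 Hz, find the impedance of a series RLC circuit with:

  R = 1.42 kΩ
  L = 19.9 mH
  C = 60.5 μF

Step 1 — Angular frequency: ω = 2π·f = 2π·518 = 3255 rad/s.
Step 2 — Component impedances:
  R: Z = R = 1420 Ω
  L: Z = jωL = j·3255·0.0199 = 0 + j64.77 Ω
  C: Z = 1/(jωC) = -j/(ω·C) = 0 - j5.078 Ω
Step 3 — Series combination: Z_total = R + L + C = 1420 + j59.69 Ω = 1421∠2.4° Ω.

Z = 1420 + j59.69 Ω = 1421∠2.4° Ω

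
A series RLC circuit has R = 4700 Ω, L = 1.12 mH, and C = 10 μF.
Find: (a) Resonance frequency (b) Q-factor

Step 1 — Resonance condition Im(Z)=0 gives ω₀ = 1/√(LC).
Step 2 — ω₀ = 1/√(0.00112·1e-05) = 9449 rad/s.
Step 3 — f₀ = ω₀/(2π) = 1504 Hz.
Step 4 — Series Q: Q = ω₀L/R = 9449·0.00112/4700 = 0.002252.

(a) f₀ = 1504 Hz  (b) Q = 0.002252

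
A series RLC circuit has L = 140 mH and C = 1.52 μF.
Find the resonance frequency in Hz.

Step 1 — Resonance condition Im(Z)=0 gives ω₀ = 1/√(LC).
Step 2 — ω₀ = 1/√(0.14·1.52e-06) = 2168 rad/s.
Step 3 — f₀ = ω₀/(2π) = 345 Hz.

f₀ = 345 Hz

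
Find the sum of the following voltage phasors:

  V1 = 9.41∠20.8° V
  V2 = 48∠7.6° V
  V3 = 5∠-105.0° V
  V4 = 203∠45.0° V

Step 1 — Convert each phasor to rectangular form:
  V1 = 9.41·(cos(20.8°) + j·sin(20.8°)) = 8.797 + j3.342 V
  V2 = 48·(cos(7.6°) + j·sin(7.6°)) = 47.58 + j6.348 V
  V3 = 5·(cos(-105.0°) + j·sin(-105.0°)) = -1.294 - j4.83 V
  V4 = 203·(cos(45.0°) + j·sin(45.0°)) = 143.5 + j143.5 V
Step 2 — Sum components: V_total = 198.6 + j148.4 V.
Step 3 — Convert to polar: |V_total| = 247.9 V, ∠V_total = 36.8°.

V_total = 247.9∠36.8° V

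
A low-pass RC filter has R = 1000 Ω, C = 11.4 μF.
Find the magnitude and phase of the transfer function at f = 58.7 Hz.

Step 1 — Angular frequency: ω = 2π·58.7 = 368.8 rad/s.
Step 2 — Transfer function: H(jω) = 1/(1 + jωRC).
Step 3 — Denominator: 1 + jωRC = 1 + j·368.8·1000·1.14e-05 = 1 + j4.205.
Step 4 — H = 0.05354 - j0.2251.
Step 5 — Magnitude: |H| = 0.2314 (-12.7 dB); phase: φ = -76.6°.

|H| = 0.2314 (-12.7 dB), φ = -76.6°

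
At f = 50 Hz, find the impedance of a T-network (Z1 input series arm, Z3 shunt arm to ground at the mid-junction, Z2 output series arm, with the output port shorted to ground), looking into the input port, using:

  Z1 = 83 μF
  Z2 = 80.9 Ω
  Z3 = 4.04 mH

Step 1 — Angular frequency: ω = 2π·f = 2π·50 = 314.2 rad/s.
Step 2 — Component impedances:
  Z1: Z = 1/(jωC) = -j/(ω·C) = 0 - j38.35 Ω
  Z2: Z = R = 80.9 Ω
  Z3: Z = jωL = j·314.2·0.00404 = 0 + j1.269 Ω
Step 3 — With the output port shorted to ground, the output series arm Z2 runs from the junction to ground; the shunt arm Z3 also runs from the junction to ground. They appear in parallel: Z3 || Z2 = 0.01991 + j1.269 Ω.
Step 4 — Series with input arm Z1: Z_in = Z1 + (Z3 || Z2) = 0.01991 - j37.08 Ω = 37.08∠-90.0° Ω.

Z = 0.01991 - j37.08 Ω = 37.08∠-90.0° Ω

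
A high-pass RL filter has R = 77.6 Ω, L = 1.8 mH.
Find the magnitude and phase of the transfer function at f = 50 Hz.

Step 1 — Angular frequency: ω = 2π·50 = 314.2 rad/s.
Step 2 — Transfer function: H(jω) = jωL/(R + jωL).
Step 3 — Numerator jωL = j·0.5655; denominator R + jωL = 77.6 + j0.5655.
Step 4 — H = 5.31e-05 + j0.007287.
Step 5 — Magnitude: |H| = 0.007287 (-42.7 dB); phase: φ = 89.6°.

|H| = 0.007287 (-42.7 dB), φ = 89.6°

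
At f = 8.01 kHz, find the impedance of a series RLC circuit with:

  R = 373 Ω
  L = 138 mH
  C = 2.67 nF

Step 1 — Angular frequency: ω = 2π·f = 2π·8010 = 5.033e+04 rad/s.
Step 2 — Component impedances:
  R: Z = R = 373 Ω
  L: Z = jωL = j·5.033e+04·0.138 = 0 + j6945 Ω
  C: Z = 1/(jωC) = -j/(ω·C) = 0 - j7442 Ω
Step 3 — Series combination: Z_total = R + L + C = 373 - j496.5 Ω = 621∠-53.1° Ω.

Z = 373 - j496.5 Ω = 621∠-53.1° Ω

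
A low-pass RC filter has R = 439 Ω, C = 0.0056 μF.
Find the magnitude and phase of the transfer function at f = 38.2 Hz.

Step 1 — Angular frequency: ω = 2π·38.2 = 240 rad/s.
Step 2 — Transfer function: H(jω) = 1/(1 + jωRC).
Step 3 — Denominator: 1 + jωRC = 1 + j·240·439·5.6e-09 = 1 + j0.0005901.
Step 4 — H = 1 - j0.0005901.
Step 5 — Magnitude: |H| = 1 (-0.0 dB); phase: φ = -0.0°.

|H| = 1 (-0.0 dB), φ = -0.0°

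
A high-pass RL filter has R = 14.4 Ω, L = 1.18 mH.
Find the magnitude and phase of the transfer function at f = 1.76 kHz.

Step 1 — Angular frequency: ω = 2π·1760 = 1.106e+04 rad/s.
Step 2 — Transfer function: H(jω) = jωL/(R + jωL).
Step 3 — Numerator jωL = j·13.05; denominator R + jωL = 14.4 + j13.05.
Step 4 — H = 0.4509 + j0.4976.
Step 5 — Magnitude: |H| = 0.6715 (-3.5 dB); phase: φ = 47.8°.

|H| = 0.6715 (-3.5 dB), φ = 47.8°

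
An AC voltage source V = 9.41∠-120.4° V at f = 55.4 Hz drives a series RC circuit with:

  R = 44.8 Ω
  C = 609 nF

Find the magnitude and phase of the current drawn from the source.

Step 1 — Angular frequency: ω = 2π·f = 2π·55.4 = 348.1 rad/s.
Step 2 — Component impedances:
  R: Z = R = 44.8 Ω
  C: Z = 1/(jωC) = -j/(ω·C) = 0 - j4717 Ω
Step 3 — Series combination: Z_total = R + C = 44.8 - j4717 Ω = 4718∠-89.5° Ω.
Step 4 — Source phasor: V = 9.41∠-120.4° V = -4.762 - j8.116 V.
Step 5 — Ohm's law: I = V / Z_total = (-4.762 - j8.116) / (44.8 - j4717) = 0.001711 - j0.001026 A.
Step 6 — Convert to polar: |I| = 0.001995 A, ∠I = -30.9°.

I = 0.001995∠-30.9° A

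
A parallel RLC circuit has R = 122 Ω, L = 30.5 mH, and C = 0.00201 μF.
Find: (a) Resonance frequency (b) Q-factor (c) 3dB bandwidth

Step 1 — Resonance: ω₀ = 1/√(LC) = 1/√(0.0305·2.01e-09) = 1.277e+05 rad/s.
Step 2 — f₀ = ω₀/(2π) = 2.033e+04 Hz.
Step 3 — Parallel Q: Q = R/(ω₀L) = 122/(1.277e+05·0.0305) = 0.03132.
Step 4 — Bandwidth: Δω = ω₀/Q = 4.078e+06 rad/s; BW = Δω/(2π) = 6.49e+05 Hz.

(a) f₀ = 2.033e+04 Hz  (b) Q = 0.03132  (c) BW = 6.49e+05 Hz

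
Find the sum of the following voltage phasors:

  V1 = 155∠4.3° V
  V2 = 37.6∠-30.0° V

Step 1 — Convert each phasor to rectangular form:
  V1 = 155·(cos(4.3°) + j·sin(4.3°)) = 154.6 + j11.62 V
  V2 = 37.6·(cos(-30.0°) + j·sin(-30.0°)) = 32.56 - j18.8 V
Step 2 — Sum components: V_total = 187.1 - j7.178 V.
Step 3 — Convert to polar: |V_total| = 187.3 V, ∠V_total = -2.2°.

V_total = 187.3∠-2.2° V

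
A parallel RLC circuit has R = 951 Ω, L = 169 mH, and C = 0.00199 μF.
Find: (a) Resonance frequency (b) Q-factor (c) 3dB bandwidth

Step 1 — Resonance: ω₀ = 1/√(LC) = 1/√(0.169·1.99e-09) = 5.453e+04 rad/s.
Step 2 — f₀ = ω₀/(2π) = 8679 Hz.
Step 3 — Parallel Q: Q = R/(ω₀L) = 951/(5.453e+04·0.169) = 0.1032.
Step 4 — Bandwidth: Δω = ω₀/Q = 5.284e+05 rad/s; BW = Δω/(2π) = 8.41e+04 Hz.

(a) f₀ = 8679 Hz  (b) Q = 0.1032  (c) BW = 8.41e+04 Hz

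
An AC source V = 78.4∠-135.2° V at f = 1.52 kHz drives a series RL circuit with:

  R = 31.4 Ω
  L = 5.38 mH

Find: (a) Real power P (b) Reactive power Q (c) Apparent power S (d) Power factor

Step 1 — Angular frequency: ω = 2π·f = 2π·1520 = 9550 rad/s.
Step 2 — Component impedances:
  R: Z = R = 31.4 Ω
  L: Z = jωL = j·9550·0.00538 = 0 + j51.38 Ω
Step 3 — Series combination: Z_total = R + L = 31.4 + j51.38 Ω = 60.22∠58.6° Ω.
Step 4 — Source phasor: V = 78.4∠-135.2° V = -55.63 - j55.24 V.
Step 5 — Current: I = V / Z = -1.265 + j0.3099 A = 1.302∠166.2° A.
Step 6 — Complex power: S = V·I* = 53.23 + j87.1 VA.
Step 7 — Real power: P = Re(S) = 53.23 W.
Step 8 — Reactive power: Q = Im(S) = 87.1 VAR.
Step 9 — Apparent power: |S| = 102.1 VA.
Step 10 — Power factor: PF = P/|S| = 0.5215 (lagging).

(a) P = 53.23 W  (b) Q = 87.1 VAR  (c) S = 102.1 VA  (d) PF = 0.5215 (lagging)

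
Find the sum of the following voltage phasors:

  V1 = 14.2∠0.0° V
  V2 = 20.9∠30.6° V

Step 1 — Convert each phasor to rectangular form:
  V1 = 14.2·(cos(0.0°) + j·sin(0.0°)) = 14.2 V
  V2 = 20.9·(cos(30.6°) + j·sin(30.6°)) = 17.99 + j10.64 V
Step 2 — Sum components: V_total = 32.19 + j10.64 V.
Step 3 — Convert to polar: |V_total| = 33.9 V, ∠V_total = 18.3°.

V_total = 33.9∠18.3° V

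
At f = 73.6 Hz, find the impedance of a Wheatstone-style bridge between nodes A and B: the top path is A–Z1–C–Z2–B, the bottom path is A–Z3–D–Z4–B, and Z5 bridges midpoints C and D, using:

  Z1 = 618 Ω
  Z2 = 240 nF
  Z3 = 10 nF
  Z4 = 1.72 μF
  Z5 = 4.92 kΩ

Step 1 — Angular frequency: ω = 2π·f = 2π·73.6 = 462.4 rad/s.
Step 2 — Component impedances:
  Z1: Z = R = 618 Ω
  Z2: Z = 1/(jωC) = -j/(ω·C) = 0 - j9010 Ω
  Z3: Z = 1/(jωC) = -j/(ω·C) = 0 - j2.162e+05 Ω
  Z4: Z = 1/(jωC) = -j/(ω·C) = 0 - j1257 Ω
  Z5: Z = R = 4920 Ω
Step 3 — Bridge requires nodal analysis (the Z5 bridge couples midpoints C and D, so the two paths cannot be reduced to a simple series/parallel combination). Setting node B to ground and injecting 1 A at node A, the 3-node admittance system at A, C, D solves to V_A = Z_AB = 3634 - j2644 Ω = 4494∠-36.0° Ω.

Z = 3634 - j2644 Ω = 4494∠-36.0° Ω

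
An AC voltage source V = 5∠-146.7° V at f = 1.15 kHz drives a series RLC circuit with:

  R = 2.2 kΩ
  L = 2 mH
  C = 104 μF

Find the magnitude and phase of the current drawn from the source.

Step 1 — Angular frequency: ω = 2π·f = 2π·1150 = 7226 rad/s.
Step 2 — Component impedances:
  R: Z = R = 2200 Ω
  L: Z = jωL = j·7226·0.002 = 0 + j14.45 Ω
  C: Z = 1/(jωC) = -j/(ω·C) = 0 - j1.331 Ω
Step 3 — Series combination: Z_total = R + L + C = 2200 + j13.12 Ω = 2200∠0.3° Ω.
Step 4 — Source phasor: V = 5∠-146.7° V = -4.179 - j2.745 V.
Step 5 — Ohm's law: I = V / Z_total = (-4.179 - j2.745) / (2200 + j13.12) = -0.001907 - j0.001236 A.
Step 6 — Convert to polar: |I| = 0.002273 A, ∠I = -147.0°.

I = 0.002273∠-147.0° A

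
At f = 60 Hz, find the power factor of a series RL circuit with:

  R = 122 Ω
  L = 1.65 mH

Step 1 — Angular frequency: ω = 2π·f = 2π·60 = 377 rad/s.
Step 2 — Component impedances:
  R: Z = R = 122 Ω
  L: Z = jωL = j·377·0.00165 = 0 + j0.622 Ω
Step 3 — Series combination: Z_total = R + L = 122 + j0.622 Ω = 122∠0.3° Ω.
Step 4 — Power factor: PF = cos(φ) = Re(Z)/|Z| = 122/122 = 1.
Step 5 — Type: Im(Z) = 0.622 ⇒ lagging (phase φ = 0.3°).

PF = 1 (lagging, φ = 0.3°)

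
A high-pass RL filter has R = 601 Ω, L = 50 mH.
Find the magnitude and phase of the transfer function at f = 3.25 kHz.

Step 1 — Angular frequency: ω = 2π·3250 = 2.042e+04 rad/s.
Step 2 — Transfer function: H(jω) = jωL/(R + jωL).
Step 3 — Numerator jωL = j·1021; denominator R + jωL = 601 + j1021.
Step 4 — H = 0.7427 + j0.4372.
Step 5 — Magnitude: |H| = 0.8618 (-1.3 dB); phase: φ = 30.5°.

|H| = 0.8618 (-1.3 dB), φ = 30.5°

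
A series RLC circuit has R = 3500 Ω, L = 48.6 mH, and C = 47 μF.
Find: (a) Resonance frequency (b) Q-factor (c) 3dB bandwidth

Step 1 — Resonance condition Im(Z)=0 gives ω₀ = 1/√(LC).
Step 2 — ω₀ = 1/√(0.0486·4.7e-05) = 661.7 rad/s.
Step 3 — f₀ = ω₀/(2π) = 105.3 Hz.
Step 4 — Series Q: Q = ω₀L/R = 661.7·0.0486/3500 = 0.009188.
Step 5 — 3dB bandwidth: Δω = ω₀/Q = 7.202e+04 rad/s; BW = Δω/(2π) = 1.146e+04 Hz.

(a) f₀ = 105.3 Hz  (b) Q = 0.009188  (c) BW = 1.146e+04 Hz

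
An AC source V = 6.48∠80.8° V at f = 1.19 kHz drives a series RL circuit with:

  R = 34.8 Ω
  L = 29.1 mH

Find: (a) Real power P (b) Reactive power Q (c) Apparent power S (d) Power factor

Step 1 — Angular frequency: ω = 2π·f = 2π·1190 = 7477 rad/s.
Step 2 — Component impedances:
  R: Z = R = 34.8 Ω
  L: Z = jωL = j·7477·0.0291 = 0 + j217.6 Ω
Step 3 — Series combination: Z_total = R + L = 34.8 + j217.6 Ω = 220.3∠80.9° Ω.
Step 4 — Source phasor: V = 6.48∠80.8° V = 1.036 + j6.397 V.
Step 5 — Current: I = V / Z = 0.02941 - j5.801e-05 A = 0.02941∠-0.1° A.
Step 6 — Complex power: S = V·I* = 0.0301 + j0.1882 VA.
Step 7 — Real power: P = Re(S) = 0.0301 W.
Step 8 — Reactive power: Q = Im(S) = 0.1882 VAR.
Step 9 — Apparent power: |S| = 0.1906 VA.
Step 10 — Power factor: PF = P/|S| = 0.1579 (lagging).

(a) P = 0.0301 W  (b) Q = 0.1882 VAR  (c) S = 0.1906 VA  (d) PF = 0.1579 (lagging)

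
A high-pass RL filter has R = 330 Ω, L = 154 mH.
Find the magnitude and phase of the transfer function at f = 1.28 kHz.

Step 1 — Angular frequency: ω = 2π·1280 = 8042 rad/s.
Step 2 — Transfer function: H(jω) = jωL/(R + jωL).
Step 3 — Numerator jωL = j·1239; denominator R + jωL = 330 + j1239.
Step 4 — H = 0.9337 + j0.2488.
Step 5 — Magnitude: |H| = 0.9663 (-0.3 dB); phase: φ = 14.9°.

|H| = 0.9663 (-0.3 dB), φ = 14.9°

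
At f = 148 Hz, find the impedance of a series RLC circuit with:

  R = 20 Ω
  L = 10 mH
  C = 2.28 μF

Step 1 — Angular frequency: ω = 2π·f = 2π·148 = 929.9 rad/s.
Step 2 — Component impedances:
  R: Z = R = 20 Ω
  L: Z = jωL = j·929.9·0.01 = 0 + j9.299 Ω
  C: Z = 1/(jωC) = -j/(ω·C) = 0 - j471.7 Ω
Step 3 — Series combination: Z_total = R + L + C = 20 - j462.4 Ω = 462.8∠-87.5° Ω.

Z = 20 - j462.4 Ω = 462.8∠-87.5° Ω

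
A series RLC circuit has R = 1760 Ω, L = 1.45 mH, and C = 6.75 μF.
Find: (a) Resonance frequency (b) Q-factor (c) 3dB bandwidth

Step 1 — Resonance: ω₀ = 1/√(LC) = 1/√(0.00145·6.75e-06) = 1.011e+04 rad/s.
Step 2 — f₀ = ω₀/(2π) = 1609 Hz.
Step 3 — Series Q: Q = ω₀L/R = 1.011e+04·0.00145/1760 = 0.008328.
Step 4 — Bandwidth: Δω = ω₀/Q = 1.214e+06 rad/s; BW = Δω/(2π) = 1.932e+05 Hz.

(a) f₀ = 1609 Hz  (b) Q = 0.008328  (c) BW = 1.932e+05 Hz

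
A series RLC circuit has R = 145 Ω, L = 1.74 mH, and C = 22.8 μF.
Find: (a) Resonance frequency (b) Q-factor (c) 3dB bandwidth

Step 1 — Resonance condition Im(Z)=0 gives ω₀ = 1/√(LC).
Step 2 — ω₀ = 1/√(0.00174·2.28e-05) = 5021 rad/s.
Step 3 — f₀ = ω₀/(2π) = 799.1 Hz.
Step 4 — Series Q: Q = ω₀L/R = 5021·0.00174/145 = 0.06025.
Step 5 — 3dB bandwidth: Δω = ω₀/Q = 8.333e+04 rad/s; BW = Δω/(2π) = 1.326e+04 Hz.

(a) f₀ = 799.1 Hz  (b) Q = 0.06025  (c) BW = 1.326e+04 Hz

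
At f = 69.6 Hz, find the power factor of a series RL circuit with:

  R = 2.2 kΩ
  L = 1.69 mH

Step 1 — Angular frequency: ω = 2π·f = 2π·69.6 = 437.3 rad/s.
Step 2 — Component impedances:
  R: Z = R = 2200 Ω
  L: Z = jωL = j·437.3·0.00169 = 0 + j0.7391 Ω
Step 3 — Series combination: Z_total = R + L = 2200 + j0.7391 Ω = 2200∠0.0° Ω.
Step 4 — Power factor: PF = cos(φ) = Re(Z)/|Z| = 2200/2200 = 1.
Step 5 — Type: Im(Z) = 0.7391 ⇒ lagging (phase φ = 0.0°).

PF = 1 (lagging, φ = 0.0°)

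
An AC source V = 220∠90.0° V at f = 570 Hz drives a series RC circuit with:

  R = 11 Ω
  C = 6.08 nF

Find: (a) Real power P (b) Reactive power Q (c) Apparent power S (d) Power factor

Step 1 — Angular frequency: ω = 2π·f = 2π·570 = 3581 rad/s.
Step 2 — Component impedances:
  R: Z = R = 11 Ω
  C: Z = 1/(jωC) = -j/(ω·C) = 0 - j4.592e+04 Ω
Step 3 — Series combination: Z_total = R + C = 11 - j4.592e+04 Ω = 4.592e+04∠-90.0° Ω.
Step 4 — Source phasor: V = 220∠90.0° V = 0 + j220 V.
Step 5 — Current: I = V / Z = -0.004791 + j1.147e-06 A = 0.004791∠180.0° A.
Step 6 — Complex power: S = V·I* = 0.0002524 - j1.054 VA.
Step 7 — Real power: P = Re(S) = 0.0002524 W.
Step 8 — Reactive power: Q = Im(S) = -1.054 VAR.
Step 9 — Apparent power: |S| = 1.054 VA.
Step 10 — Power factor: PF = P/|S| = 0.0002395 (leading).

(a) P = 0.0002524 W  (b) Q = -1.054 VAR  (c) S = 1.054 VA  (d) PF = 0.0002395 (leading)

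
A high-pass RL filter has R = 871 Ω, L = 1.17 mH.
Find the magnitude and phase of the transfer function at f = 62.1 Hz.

Step 1 — Angular frequency: ω = 2π·62.1 = 390.2 rad/s.
Step 2 — Transfer function: H(jω) = jωL/(R + jωL).
Step 3 — Numerator jωL = j·0.4565; denominator R + jωL = 871 + j0.4565.
Step 4 — H = 2.747e-07 + j0.0005241.
Step 5 — Magnitude: |H| = 0.0005241 (-65.6 dB); phase: φ = 90.0°.

|H| = 0.0005241 (-65.6 dB), φ = 90.0°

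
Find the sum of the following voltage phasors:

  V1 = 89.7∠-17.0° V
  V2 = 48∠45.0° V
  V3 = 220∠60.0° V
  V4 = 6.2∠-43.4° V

Step 1 — Convert each phasor to rectangular form:
  V1 = 89.7·(cos(-17.0°) + j·sin(-17.0°)) = 85.78 - j26.23 V
  V2 = 48·(cos(45.0°) + j·sin(45.0°)) = 33.94 + j33.94 V
  V3 = 220·(cos(60.0°) + j·sin(60.0°)) = 110 + j190.5 V
  V4 = 6.2·(cos(-43.4°) + j·sin(-43.4°)) = 4.505 - j4.26 V
Step 2 — Sum components: V_total = 234.2 + j194 V.
Step 3 — Convert to polar: |V_total| = 304.1 V, ∠V_total = 39.6°.

V_total = 304.1∠39.6° V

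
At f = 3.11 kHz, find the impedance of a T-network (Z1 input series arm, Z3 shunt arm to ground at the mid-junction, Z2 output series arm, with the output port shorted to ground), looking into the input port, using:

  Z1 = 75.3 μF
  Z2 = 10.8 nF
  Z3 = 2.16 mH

Step 1 — Angular frequency: ω = 2π·f = 2π·3110 = 1.954e+04 rad/s.
Step 2 — Component impedances:
  Z1: Z = 1/(jωC) = -j/(ω·C) = 0 - j0.6796 Ω
  Z2: Z = 1/(jωC) = -j/(ω·C) = 0 - j4738 Ω
  Z3: Z = jωL = j·1.954e+04·0.00216 = 0 + j42.21 Ω
Step 3 — With the output port shorted to ground, the output series arm Z2 runs from the junction to ground; the shunt arm Z3 also runs from the junction to ground. They appear in parallel: Z3 || Z2 = 0 + j42.59 Ω.
Step 4 — Series with input arm Z1: Z_in = Z1 + (Z3 || Z2) = 0 + j41.91 Ω = 41.91∠90.0° Ω.

Z = 0 + j41.91 Ω = 41.91∠90.0° Ω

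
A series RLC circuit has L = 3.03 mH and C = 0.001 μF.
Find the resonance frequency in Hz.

Step 1 — Resonance condition Im(Z)=0 gives ω₀ = 1/√(LC).
Step 2 — ω₀ = 1/√(0.00303·1e-09) = 5.745e+05 rad/s.
Step 3 — f₀ = ω₀/(2π) = 9.143e+04 Hz.

f₀ = 9.143e+04 Hz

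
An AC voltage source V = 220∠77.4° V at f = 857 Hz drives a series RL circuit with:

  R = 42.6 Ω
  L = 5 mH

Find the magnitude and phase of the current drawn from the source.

Step 1 — Angular frequency: ω = 2π·f = 2π·857 = 5385 rad/s.
Step 2 — Component impedances:
  R: Z = R = 42.6 Ω
  L: Z = jωL = j·5385·0.005 = 0 + j26.92 Ω
Step 3 — Series combination: Z_total = R + L = 42.6 + j26.92 Ω = 50.39∠32.3° Ω.
Step 4 — Source phasor: V = 220∠77.4° V = 47.99 + j214.7 V.
Step 5 — Ohm's law: I = V / Z_total = (47.99 + j214.7) / (42.6 + j26.92) = 3.081 + j3.093 A.
Step 6 — Convert to polar: |I| = 4.366 A, ∠I = 45.1°.

I = 4.366∠45.1° A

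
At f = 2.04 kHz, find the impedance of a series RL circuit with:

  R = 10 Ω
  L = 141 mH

Step 1 — Angular frequency: ω = 2π·f = 2π·2040 = 1.282e+04 rad/s.
Step 2 — Component impedances:
  R: Z = R = 10 Ω
  L: Z = jωL = j·1.282e+04·0.141 = 0 + j1807 Ω
Step 3 — Series combination: Z_total = R + L = 10 + j1807 Ω = 1807∠89.7° Ω.

Z = 10 + j1807 Ω = 1807∠89.7° Ω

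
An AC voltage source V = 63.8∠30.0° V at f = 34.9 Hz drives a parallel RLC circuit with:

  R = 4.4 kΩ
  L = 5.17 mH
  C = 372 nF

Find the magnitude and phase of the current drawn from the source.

Step 1 — Angular frequency: ω = 2π·f = 2π·34.9 = 219.3 rad/s.
Step 2 — Component impedances:
  R: Z = R = 4400 Ω
  L: Z = jωL = j·219.3·0.00517 = 0 + j1.134 Ω
  C: Z = 1/(jωC) = -j/(ω·C) = 0 - j1.226e+04 Ω
Step 3 — Parallel combination: 1/Z_total = 1/R + 1/L + 1/C; Z_total = 0.0002922 + j1.134 Ω = 1.134∠90.0° Ω.
Step 4 — Source phasor: V = 63.8∠30.0° V = 55.25 + j31.9 V.
Step 5 — Ohm's law: I = V / Z_total = (55.25 + j31.9) / (0.0002922 + j1.134) = 28.15 - j48.72 A.
Step 6 — Convert to polar: |I| = 56.27 A, ∠I = -60.0°.

I = 56.27∠-60.0° A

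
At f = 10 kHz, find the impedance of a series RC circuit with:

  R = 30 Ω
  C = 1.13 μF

Step 1 — Angular frequency: ω = 2π·f = 2π·1e+04 = 6.283e+04 rad/s.
Step 2 — Component impedances:
  R: Z = R = 30 Ω
  C: Z = 1/(jωC) = -j/(ω·C) = 0 - j14.08 Ω
Step 3 — Series combination: Z_total = R + C = 30 - j14.08 Ω = 33.14∠-25.1° Ω.

Z = 30 - j14.08 Ω = 33.14∠-25.1° Ω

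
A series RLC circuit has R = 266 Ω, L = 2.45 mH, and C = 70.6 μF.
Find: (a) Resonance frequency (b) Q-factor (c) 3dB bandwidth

Step 1 — Resonance condition Im(Z)=0 gives ω₀ = 1/√(LC).
Step 2 — ω₀ = 1/√(0.00245·7.06e-05) = 2404 rad/s.
Step 3 — f₀ = ω₀/(2π) = 382.7 Hz.
Step 4 — Series Q: Q = ω₀L/R = 2404·0.00245/266 = 0.02215.
Step 5 — 3dB bandwidth: Δω = ω₀/Q = 1.086e+05 rad/s; BW = Δω/(2π) = 1.728e+04 Hz.

(a) f₀ = 382.7 Hz  (b) Q = 0.02215  (c) BW = 1.728e+04 Hz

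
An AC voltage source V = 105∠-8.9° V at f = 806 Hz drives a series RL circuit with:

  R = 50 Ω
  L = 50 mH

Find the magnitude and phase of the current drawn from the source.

Step 1 — Angular frequency: ω = 2π·f = 2π·806 = 5064 rad/s.
Step 2 — Component impedances:
  R: Z = R = 50 Ω
  L: Z = jωL = j·5064·0.05 = 0 + j253.2 Ω
Step 3 — Series combination: Z_total = R + L = 50 + j253.2 Ω = 258.1∠78.8° Ω.
Step 4 — Source phasor: V = 105∠-8.9° V = 103.7 - j16.24 V.
Step 5 — Ohm's law: I = V / Z_total = (103.7 - j16.24) / (50 + j253.2) = 0.01611 - j0.4065 A.
Step 6 — Convert to polar: |I| = 0.4068 A, ∠I = -87.7°.

I = 0.4068∠-87.7° A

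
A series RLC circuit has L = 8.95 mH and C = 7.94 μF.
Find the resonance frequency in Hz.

Step 1 — Resonance condition Im(Z)=0 gives ω₀ = 1/√(LC).
Step 2 — ω₀ = 1/√(0.00895·7.94e-06) = 3751 rad/s.
Step 3 — f₀ = ω₀/(2π) = 597 Hz.

f₀ = 597 Hz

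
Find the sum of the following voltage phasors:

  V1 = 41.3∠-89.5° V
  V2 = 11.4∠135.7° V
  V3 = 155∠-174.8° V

Step 1 — Convert each phasor to rectangular form:
  V1 = 41.3·(cos(-89.5°) + j·sin(-89.5°)) = 0.3604 - j41.3 V
  V2 = 11.4·(cos(135.7°) + j·sin(135.7°)) = -8.159 + j7.962 V
  V3 = 155·(cos(-174.8°) + j·sin(-174.8°)) = -154.4 - j14.05 V
Step 2 — Sum components: V_total = -162.2 - j47.38 V.
Step 3 — Convert to polar: |V_total| = 168.9 V, ∠V_total = -163.7°.

V_total = 168.9∠-163.7° V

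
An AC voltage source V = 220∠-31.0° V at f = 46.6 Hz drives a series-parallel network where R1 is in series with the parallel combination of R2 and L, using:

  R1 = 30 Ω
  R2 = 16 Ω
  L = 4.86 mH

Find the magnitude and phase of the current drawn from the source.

Step 1 — Angular frequency: ω = 2π·f = 2π·46.6 = 292.8 rad/s.
Step 2 — Component impedances:
  R1: Z = R = 30 Ω
  R2: Z = R = 16 Ω
  L: Z = jωL = j·292.8·0.00486 = 0 + j1.423 Ω
Step 3 — Parallel branch: R2 || L = 1/(1/R2 + 1/L) = 0.1256 + j1.412 Ω.
Step 4 — Series with R1: Z_total = R1 + (R2 || L) = 30.13 + j1.412 Ω = 30.16∠2.7° Ω.
Step 5 — Source phasor: V = 220∠-31.0° V = 188.6 - j113.3 V.
Step 6 — Ohm's law: I = V / Z_total = (188.6 - j113.3) / (30.13 + j1.412) = 6.07 - j4.046 A.
Step 7 — Convert to polar: |I| = 7.295 A, ∠I = -33.7°.

I = 7.295∠-33.7° A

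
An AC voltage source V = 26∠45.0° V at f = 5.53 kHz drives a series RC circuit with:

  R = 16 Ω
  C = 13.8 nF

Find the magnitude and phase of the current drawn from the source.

Step 1 — Angular frequency: ω = 2π·f = 2π·5530 = 3.475e+04 rad/s.
Step 2 — Component impedances:
  R: Z = R = 16 Ω
  C: Z = 1/(jωC) = -j/(ω·C) = 0 - j2086 Ω
Step 3 — Series combination: Z_total = R + C = 16 - j2086 Ω = 2086∠-89.6° Ω.
Step 4 — Source phasor: V = 26∠45.0° V = 18.38 + j18.38 V.
Step 5 — Ohm's law: I = V / Z_total = (18.38 + j18.38) / (16 - j2086) = -0.008747 + j0.008883 A.
Step 6 — Convert to polar: |I| = 0.01247 A, ∠I = 134.6°.

I = 0.01247∠134.6° A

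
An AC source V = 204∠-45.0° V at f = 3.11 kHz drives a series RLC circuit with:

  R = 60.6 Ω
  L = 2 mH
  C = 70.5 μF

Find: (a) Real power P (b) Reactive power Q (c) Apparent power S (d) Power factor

Step 1 — Angular frequency: ω = 2π·f = 2π·3110 = 1.954e+04 rad/s.
Step 2 — Component impedances:
  R: Z = R = 60.6 Ω
  L: Z = jωL = j·1.954e+04·0.002 = 0 + j39.08 Ω
  C: Z = 1/(jωC) = -j/(ω·C) = 0 - j0.7259 Ω
Step 3 — Series combination: Z_total = R + L + C = 60.6 + j38.36 Ω = 71.72∠32.3° Ω.
Step 4 — Source phasor: V = 204∠-45.0° V = 144.2 - j144.2 V.
Step 5 — Current: I = V / Z = 0.6238 - j2.775 A = 2.844∠-77.3° A.
Step 6 — Complex power: S = V·I* = 490.3 + j310.3 VA.
Step 7 — Real power: P = Re(S) = 490.3 W.
Step 8 — Reactive power: Q = Im(S) = 310.3 VAR.
Step 9 — Apparent power: |S| = 580.3 VA.
Step 10 — Power factor: PF = P/|S| = 0.845 (lagging).

(a) P = 490.3 W  (b) Q = 310.3 VAR  (c) S = 580.3 VA  (d) PF = 0.845 (lagging)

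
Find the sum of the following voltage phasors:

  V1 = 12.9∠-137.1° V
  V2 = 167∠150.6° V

Step 1 — Convert each phasor to rectangular form:
  V1 = 12.9·(cos(-137.1°) + j·sin(-137.1°)) = -9.45 - j8.781 V
  V2 = 167·(cos(150.6°) + j·sin(150.6°)) = -145.5 + j81.98 V
Step 2 — Sum components: V_total = -154.9 + j73.2 V.
Step 3 — Convert to polar: |V_total| = 171.4 V, ∠V_total = 154.7°.

V_total = 171.4∠154.7° V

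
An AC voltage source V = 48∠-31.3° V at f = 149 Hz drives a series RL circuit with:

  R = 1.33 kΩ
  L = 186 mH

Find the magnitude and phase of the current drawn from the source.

Step 1 — Angular frequency: ω = 2π·f = 2π·149 = 936.2 rad/s.
Step 2 — Component impedances:
  R: Z = R = 1330 Ω
  L: Z = jωL = j·936.2·0.186 = 0 + j174.1 Ω
Step 3 — Series combination: Z_total = R + L = 1330 + j174.1 Ω = 1341∠7.5° Ω.
Step 4 — Source phasor: V = 48∠-31.3° V = 41.01 - j24.94 V.
Step 5 — Ohm's law: I = V / Z_total = (41.01 - j24.94) / (1330 + j174.1) = 0.0279 - j0.0224 A.
Step 6 — Convert to polar: |I| = 0.03578 A, ∠I = -38.8°.

I = 0.03578∠-38.8° A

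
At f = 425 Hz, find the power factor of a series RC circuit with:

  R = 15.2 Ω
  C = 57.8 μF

Step 1 — Angular frequency: ω = 2π·f = 2π·425 = 2670 rad/s.
Step 2 — Component impedances:
  R: Z = R = 15.2 Ω
  C: Z = 1/(jωC) = -j/(ω·C) = 0 - j6.479 Ω
Step 3 — Series combination: Z_total = R + C = 15.2 - j6.479 Ω = 16.52∠-23.1° Ω.
Step 4 — Power factor: PF = cos(φ) = Re(Z)/|Z| = 15.2/16.523 = 0.9199.
Step 5 — Type: Im(Z) = -6.479 ⇒ leading (phase φ = -23.1°).

PF = 0.9199 (leading, φ = -23.1°)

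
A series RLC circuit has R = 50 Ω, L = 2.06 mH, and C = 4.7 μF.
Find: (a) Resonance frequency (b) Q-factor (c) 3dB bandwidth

Step 1 — Resonance: ω₀ = 1/√(LC) = 1/√(0.00206·4.7e-06) = 1.016e+04 rad/s.
Step 2 — f₀ = ω₀/(2π) = 1617 Hz.
Step 3 — Series Q: Q = ω₀L/R = 1.016e+04·0.00206/50 = 0.4187.
Step 4 — Bandwidth: Δω = ω₀/Q = 2.427e+04 rad/s; BW = Δω/(2π) = 3863 Hz.

(a) f₀ = 1617 Hz  (b) Q = 0.4187  (c) BW = 3863 Hz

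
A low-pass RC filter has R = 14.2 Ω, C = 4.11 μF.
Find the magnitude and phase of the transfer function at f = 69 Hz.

Step 1 — Angular frequency: ω = 2π·69 = 433.5 rad/s.
Step 2 — Transfer function: H(jω) = 1/(1 + jωRC).
Step 3 — Denominator: 1 + jωRC = 1 + j·433.5·14.2·4.11e-06 = 1 + j0.0253.
Step 4 — H = 0.9994 - j0.02529.
Step 5 — Magnitude: |H| = 0.9997 (-0.0 dB); phase: φ = -1.4°.

|H| = 0.9997 (-0.0 dB), φ = -1.4°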